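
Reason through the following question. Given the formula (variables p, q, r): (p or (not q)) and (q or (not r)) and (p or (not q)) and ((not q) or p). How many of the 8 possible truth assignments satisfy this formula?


Evaluate all 8 assignments for p, q, r:
p=0, q=0, r=0: 1
p=0, q=0, r=1: 0
p=0, q=1, r=0: 0
p=0, q=1, r=1: 0
p=1, q=0, r=0: 1
p=1, q=0, r=1: 0
p=1, q=1, r=0: 1
p=1, q=1, r=1: 1
Satisfying count = 4

4


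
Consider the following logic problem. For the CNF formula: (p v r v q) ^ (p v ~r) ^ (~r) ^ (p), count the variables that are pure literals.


Check each variable for pure literal status:
p: pure positive
q: pure positive
r: mixed (not pure)
Pure literal count = 2

2


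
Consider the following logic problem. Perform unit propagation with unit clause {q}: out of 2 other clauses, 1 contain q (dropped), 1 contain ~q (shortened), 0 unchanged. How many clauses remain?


Satisfied (removed): 1
Shortened (remain): 1
Unchanged (remain): 0
Remaining = 1 + 0 = 1

1


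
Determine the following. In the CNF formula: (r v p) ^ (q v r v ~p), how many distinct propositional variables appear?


Identify each variable that appears in the formula.
Variables found: p, q, r
Count = 3

3


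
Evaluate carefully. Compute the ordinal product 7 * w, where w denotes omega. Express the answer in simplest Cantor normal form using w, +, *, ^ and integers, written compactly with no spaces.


Compute 7 * w.
Ordinal * is associative and left-distributive over +, but NOT commutative; for finite n>1, n*w = w but w*n stays w*n.
For finite n>0, n * w = sup{n*k : k<w} = w. So 7 * w = w.
Result = w

w


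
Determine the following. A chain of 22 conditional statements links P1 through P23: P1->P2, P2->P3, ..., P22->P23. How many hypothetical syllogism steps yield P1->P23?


With 22 implications in a chain connecting 23 propositions:
P1->P2, P2->P3, ..., P22->P23
Steps needed = (number of implications) - 1 = 22 - 1 = 21

21


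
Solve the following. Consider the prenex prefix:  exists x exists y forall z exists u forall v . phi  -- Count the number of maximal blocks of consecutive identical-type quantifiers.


Quantifier-type sequence: E E A E A  (A=forall, E=exists)
Group into maximal same-type runs:
  Ex2 | Ax1 | Ex1 | Ax1
Number of blocks = 4

4


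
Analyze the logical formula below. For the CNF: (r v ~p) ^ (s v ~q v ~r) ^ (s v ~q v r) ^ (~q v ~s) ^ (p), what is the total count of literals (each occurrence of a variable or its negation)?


Counting literals in each clause:
Clause 1: 2 literal(s)
Clause 2: 3 literal(s)
Clause 3: 3 literal(s)
Clause 4: 2 literal(s)
Clause 5: 1 literal(s)
Total = 11

11


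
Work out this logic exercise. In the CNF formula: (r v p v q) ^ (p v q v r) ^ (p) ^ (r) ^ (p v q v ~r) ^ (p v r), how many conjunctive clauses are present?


A CNF formula is a conjunction of clauses.
Clauses are separated by ^.
Counting the conjuncts: 6 clauses.

6


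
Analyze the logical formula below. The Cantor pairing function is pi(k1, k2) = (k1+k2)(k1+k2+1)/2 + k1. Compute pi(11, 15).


k1 + k2 = 26
(k1+k2)(k1+k2+1)/2 = 26 * 27 / 2 = 351
pi = 351 + 11 = 362

362


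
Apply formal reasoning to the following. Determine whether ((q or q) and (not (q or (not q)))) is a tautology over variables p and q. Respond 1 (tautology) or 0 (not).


Check all 4 assignments:
p=0, q=0: 0
p=0, q=1: 0
p=1, q=0: 0
p=1, q=1: 0
Satisfying count = 0/4.
Tautology iff count = 4: no.

0


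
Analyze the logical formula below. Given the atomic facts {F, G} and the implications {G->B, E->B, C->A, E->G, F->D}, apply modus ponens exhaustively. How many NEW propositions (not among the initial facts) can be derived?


Initial facts: {F, G}
Apply modus ponens to closure:
  G and G->B  =>  B
  F and F->D  =>  D
Final known: {B, D, F, G}
New propositions: {B, D}
Count = 2

2


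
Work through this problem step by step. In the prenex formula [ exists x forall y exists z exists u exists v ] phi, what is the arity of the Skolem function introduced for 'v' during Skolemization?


Quantifier prefix: exists x forall y exists z exists u exists v
'v' is existentially quantified at position 5.
Universal variables preceding it: y
Skolem function arity = 1

1


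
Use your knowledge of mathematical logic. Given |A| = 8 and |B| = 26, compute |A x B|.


The Cartesian product A x B contains all ordered pairs (a, b).
|A x B| = |A| * |B| = 8 * 26 = 208

208


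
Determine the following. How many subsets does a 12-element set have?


The power set of a set with n elements has 2^n elements.
|P(S)| = 2^12 = 4096

4096


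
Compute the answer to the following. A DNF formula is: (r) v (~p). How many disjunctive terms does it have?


A DNF formula is a disjunction of terms (conjunctions).
Terms are separated by v.
Counting the disjuncts: 2 terms.

2


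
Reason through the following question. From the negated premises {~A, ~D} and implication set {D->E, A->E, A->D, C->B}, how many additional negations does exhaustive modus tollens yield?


Initial negated facts: {~A, ~D}
Apply modus tollens to closure:
  (no implication fires)
Final negated: {~A, ~D}
New negations: {(none)}
Count = 0

0


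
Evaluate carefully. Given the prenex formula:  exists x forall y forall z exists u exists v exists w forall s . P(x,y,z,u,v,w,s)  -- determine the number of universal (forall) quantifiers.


Quantifier prefix: exists x forall y forall z exists u exists v exists w forall s
Mark each quantifier type:
  E U U E E E U
Universal count = 3, Existential count = 4
Asked for universal (forall) quantifiers: 3

3


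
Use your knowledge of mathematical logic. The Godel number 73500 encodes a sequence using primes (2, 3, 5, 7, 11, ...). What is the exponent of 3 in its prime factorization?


Factorize 73500 by dividing by 3 repeatedly.
Division steps: 3 divides 73500 exactly 1 time(s).
Exponent of 3 = 1

1


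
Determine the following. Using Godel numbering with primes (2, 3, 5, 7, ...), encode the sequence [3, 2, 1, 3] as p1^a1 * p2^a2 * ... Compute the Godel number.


Encode each element as an exponent of the corresponding prime:
  2^3 = 8
  3^2 = 9
  5^1 = 5
  7^3 = 343
Product = 8 * 9 * 5 * 343 = 123480

123480


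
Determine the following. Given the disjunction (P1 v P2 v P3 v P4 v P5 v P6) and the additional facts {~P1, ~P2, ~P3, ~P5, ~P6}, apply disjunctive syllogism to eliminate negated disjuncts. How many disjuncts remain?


Original disjuncts (6): P1, P2, P3, P4, P5, P6
Negated (eliminate): ~P1, ~P2, ~P3, ~P5, ~P6
Remaining disjuncts: P4
Count = 6 - 5 = 1

1


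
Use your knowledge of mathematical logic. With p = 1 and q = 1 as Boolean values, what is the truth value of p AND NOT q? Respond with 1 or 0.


p = 1, q = 1
Operation: p AND NOT q
Evaluate: 1 AND NOT 1 = 0

0


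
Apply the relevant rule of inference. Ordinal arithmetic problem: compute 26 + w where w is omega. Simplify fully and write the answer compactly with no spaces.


Compute 26 + w.
Ordinal + is associative but NOT commutative; for finite n>0, n + w = w but w + n stays w+n.
Any finite left addend is absorbed by w on the right: 26 + w = w.
Result = w

w


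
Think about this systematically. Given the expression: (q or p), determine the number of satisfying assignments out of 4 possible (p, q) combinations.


Check all 4 assignments:
p=0, q=0: 0
p=0, q=1: 1
p=1, q=0: 1
p=1, q=1: 1
Count of True = 3

3


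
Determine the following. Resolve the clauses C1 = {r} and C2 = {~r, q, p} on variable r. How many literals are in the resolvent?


Remove r from C1 and ~r from C2.
C1 remainder: {}
C2 remainder: {q, p}
Union (resolvent): {p, q}
Resolvent has 2 literal(s).

2


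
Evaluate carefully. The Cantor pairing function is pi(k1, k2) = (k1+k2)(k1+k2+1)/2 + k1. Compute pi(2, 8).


k1 + k2 = 10
(k1+k2)(k1+k2+1)/2 = 10 * 11 / 2 = 55
pi = 55 + 2 = 57

57


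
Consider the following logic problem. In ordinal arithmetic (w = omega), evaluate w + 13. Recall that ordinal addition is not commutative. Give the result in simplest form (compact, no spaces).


Compute w + 13.
Ordinal + is associative but NOT commutative; for finite n>0, n + w = w but w + n stays w+n.
w + 13 is already in normal form (a successor ordinal beyond w).
Result = w+13

w+13


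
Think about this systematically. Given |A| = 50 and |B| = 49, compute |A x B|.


The Cartesian product A x B contains all ordered pairs (a, b).
|A x B| = |A| * |B| = 50 * 49 = 2450

2450


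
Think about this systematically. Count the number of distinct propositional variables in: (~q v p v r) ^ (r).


Identify each variable that appears in the formula.
Variables found: p, q, r
Count = 3

3


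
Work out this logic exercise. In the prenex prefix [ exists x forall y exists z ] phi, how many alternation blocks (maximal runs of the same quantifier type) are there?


Quantifier-type sequence: E A E  (A=forall, E=exists)
Group into maximal same-type runs:
  Ex1 | Ax1 | Ex1
Number of blocks = 3

3


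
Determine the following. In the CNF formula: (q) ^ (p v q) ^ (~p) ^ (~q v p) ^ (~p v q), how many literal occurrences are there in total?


Counting literals in each clause:
Clause 1: 1 literal(s)
Clause 2: 2 literal(s)
Clause 3: 1 literal(s)
Clause 4: 2 literal(s)
Clause 5: 2 literal(s)
Total = 8

8


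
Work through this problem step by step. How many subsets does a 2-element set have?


The power set of a set with n elements has 2^n elements.
|P(S)| = 2^2 = 4

4


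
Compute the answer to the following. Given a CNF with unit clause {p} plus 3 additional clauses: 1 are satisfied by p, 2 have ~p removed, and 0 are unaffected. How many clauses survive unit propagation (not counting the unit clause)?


Satisfied (removed): 1
Shortened (remain): 2
Unchanged (remain): 0
Remaining = 2 + 0 = 2

2


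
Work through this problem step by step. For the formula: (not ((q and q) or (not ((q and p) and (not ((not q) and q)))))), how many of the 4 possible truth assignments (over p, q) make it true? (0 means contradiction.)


Check all 4 assignments:
p=0, q=0: 0
p=0, q=1: 0
p=1, q=0: 0
p=1, q=1: 0
Count of True = 0

0


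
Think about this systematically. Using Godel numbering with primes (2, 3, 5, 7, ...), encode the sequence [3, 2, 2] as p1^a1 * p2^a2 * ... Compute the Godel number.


Encode each element as an exponent of the corresponding prime:
  2^3 = 8
  3^2 = 9
  5^2 = 25
Product = 8 * 9 * 25 = 1800

1800


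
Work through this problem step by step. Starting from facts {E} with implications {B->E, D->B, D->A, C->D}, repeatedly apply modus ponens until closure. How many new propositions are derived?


Initial facts: {E}
Apply modus ponens to closure:
  (no implication fires)
Final known: {E}
New propositions: {(none)}
Count = 0

0


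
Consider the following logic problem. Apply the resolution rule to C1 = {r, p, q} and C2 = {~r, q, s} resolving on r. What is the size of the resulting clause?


Remove r from C1 and ~r from C2.
C1 remainder: {p, q}
C2 remainder: {q, s}
Union (resolvent): {p, q, s}
Resolvent has 3 literal(s).

3


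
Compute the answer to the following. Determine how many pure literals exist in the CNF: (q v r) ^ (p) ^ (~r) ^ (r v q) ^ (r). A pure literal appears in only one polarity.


Check each variable for pure literal status:
p: pure positive
q: pure positive
r: mixed (not pure)
Pure literal count = 2

2


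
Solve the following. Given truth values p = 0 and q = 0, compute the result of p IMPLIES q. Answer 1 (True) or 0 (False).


p = 0, q = 0
Operation: p IMPLIES q
Evaluate: 0 IMPLIES 0 = 1

1


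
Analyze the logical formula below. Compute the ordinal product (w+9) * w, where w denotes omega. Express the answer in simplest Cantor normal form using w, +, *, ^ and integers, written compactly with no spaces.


Compute (w+9) * w.
Ordinal * is associative and left-distributive over +, but NOT commutative; for finite n>1, n*w = w but w*n stays w*n.
(w+9) * w = sup{(w+9)*k : k<w} = sup{w*k+9} = w^2 (the +9 tail is absorbed in the limit).
Result = w^2

w^2


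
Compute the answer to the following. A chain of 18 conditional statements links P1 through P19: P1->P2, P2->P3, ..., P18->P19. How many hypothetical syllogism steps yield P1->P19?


With 18 implications in a chain connecting 19 propositions:
P1->P2, P2->P3, ..., P18->P19
Steps needed = (number of implications) - 1 = 18 - 1 = 17

17


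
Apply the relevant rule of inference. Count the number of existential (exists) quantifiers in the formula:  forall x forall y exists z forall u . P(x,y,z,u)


Quantifier prefix: forall x forall y exists z forall u
Mark each quantifier type:
  U U E U
Universal count = 3, Existential count = 1
Asked for existential (exists) quantifiers: 1

1


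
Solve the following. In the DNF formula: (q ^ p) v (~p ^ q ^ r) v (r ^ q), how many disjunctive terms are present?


A DNF formula is a disjunction of terms (conjunctions).
Terms are separated by v.
Counting the disjuncts: 3 terms.

3


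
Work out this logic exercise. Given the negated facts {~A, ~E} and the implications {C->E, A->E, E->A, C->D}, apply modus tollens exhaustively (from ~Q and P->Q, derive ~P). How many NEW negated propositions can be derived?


Initial negated facts: {~A, ~E}
Apply modus tollens to closure:
  ~E and C->E  =>  ~C
Final negated: {~A, ~C, ~E}
New negations: {~C}
Count = 1

1


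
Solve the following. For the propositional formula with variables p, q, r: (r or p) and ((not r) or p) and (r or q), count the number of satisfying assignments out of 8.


Evaluate all 8 assignments for p, q, r:
p=0, q=0, r=0: 0
p=0, q=0, r=1: 0
p=0, q=1, r=0: 0
p=0, q=1, r=1: 0
p=1, q=0, r=0: 0
p=1, q=0, r=1: 1
p=1, q=1, r=0: 1
p=1, q=1, r=1: 1
Satisfying count = 3

3


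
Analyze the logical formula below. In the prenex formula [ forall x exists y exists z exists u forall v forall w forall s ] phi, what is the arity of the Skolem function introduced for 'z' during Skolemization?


Quantifier prefix: forall x exists y exists z exists u forall v forall w forall s
'z' is existentially quantified at position 3.
Universal variables preceding it: x
Skolem function arity = 1

1


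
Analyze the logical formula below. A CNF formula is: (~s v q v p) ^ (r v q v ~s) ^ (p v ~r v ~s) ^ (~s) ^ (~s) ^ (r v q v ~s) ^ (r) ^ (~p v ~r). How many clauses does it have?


A CNF formula is a conjunction of clauses.
Clauses are separated by ^.
Counting the conjuncts: 8 clauses.

8


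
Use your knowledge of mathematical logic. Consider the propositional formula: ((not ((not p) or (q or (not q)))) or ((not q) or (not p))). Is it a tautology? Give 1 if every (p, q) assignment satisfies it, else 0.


Check all 4 assignments:
p=0, q=0: 1
p=0, q=1: 1
p=1, q=0: 1
p=1, q=1: 0
Satisfying count = 3/4.
Tautology iff count = 4: no.

0


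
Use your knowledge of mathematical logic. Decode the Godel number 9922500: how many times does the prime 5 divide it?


Factorize 9922500 by dividing by 5 repeatedly.
Division steps: 5 divides 9922500 exactly 4 time(s).
Exponent of 5 = 4

4


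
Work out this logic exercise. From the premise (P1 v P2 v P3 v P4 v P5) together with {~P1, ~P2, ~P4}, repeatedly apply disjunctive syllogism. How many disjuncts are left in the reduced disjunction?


Original disjuncts (5): P1, P2, P3, P4, P5
Negated (eliminate): ~P1, ~P2, ~P4
Remaining disjuncts: P3, P5
Count = 5 - 3 = 2

2


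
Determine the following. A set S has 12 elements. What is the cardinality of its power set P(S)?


The power set of a set with n elements has 2^n elements.
|P(S)| = 2^12 = 4096

4096


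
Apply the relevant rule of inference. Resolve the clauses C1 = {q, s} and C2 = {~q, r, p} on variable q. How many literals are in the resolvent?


Remove q from C1 and ~q from C2.
C1 remainder: {s}
C2 remainder: {r, p}
Union (resolvent): {p, r, s}
Resolvent has 3 literal(s).

3


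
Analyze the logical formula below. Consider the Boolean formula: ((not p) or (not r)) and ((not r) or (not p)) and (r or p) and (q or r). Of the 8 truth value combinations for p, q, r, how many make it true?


Evaluate all 8 assignments for p, q, r:
p=0, q=0, r=0: 0
p=0, q=0, r=1: 1
p=0, q=1, r=0: 0
p=0, q=1, r=1: 1
p=1, q=0, r=0: 0
p=1, q=0, r=1: 0
p=1, q=1, r=0: 1
p=1, q=1, r=1: 0
Satisfying count = 3

3


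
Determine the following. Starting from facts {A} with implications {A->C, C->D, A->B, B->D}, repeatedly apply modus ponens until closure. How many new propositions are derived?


Initial facts: {A}
Apply modus ponens to closure:
  A and A->C  =>  C
  C and C->D  =>  D
  A and A->B  =>  B
Final known: {A, B, C, D}
New propositions: {B, C, D}
Count = 3

3


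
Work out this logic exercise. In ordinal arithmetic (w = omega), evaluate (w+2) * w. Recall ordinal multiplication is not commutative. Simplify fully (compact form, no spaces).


Compute (w+2) * w.
Ordinal * is associative and left-distributive over +, but NOT commutative; for finite n>1, n*w = w but w*n stays w*n.
(w+2) * w = sup{(w+2)*k : k<w} = sup{w*k+2} = w^2 (the +2 tail is absorbed in the limit).
Result = w^2

w^2


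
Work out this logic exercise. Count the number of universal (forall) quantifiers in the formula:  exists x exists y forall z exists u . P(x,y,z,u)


Quantifier prefix: exists x exists y forall z exists u
Mark each quantifier type:
  E E U E
Universal count = 1, Existential count = 3
Asked for universal (forall) quantifiers: 1

1


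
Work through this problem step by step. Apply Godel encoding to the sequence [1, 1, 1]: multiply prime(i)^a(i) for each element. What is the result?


Encode each element as an exponent of the corresponding prime:
  2^1 = 2
  3^1 = 3
  5^1 = 5
Product = 2 * 3 * 5 = 30

30


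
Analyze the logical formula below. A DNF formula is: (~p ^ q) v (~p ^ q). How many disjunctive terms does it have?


A DNF formula is a disjunction of terms (conjunctions).
Terms are separated by v.
Counting the disjuncts: 2 terms.

2


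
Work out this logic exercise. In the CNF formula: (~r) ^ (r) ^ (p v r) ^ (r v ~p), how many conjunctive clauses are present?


A CNF formula is a conjunction of clauses.
Clauses are separated by ^.
Counting the conjuncts: 4 clauses.

4


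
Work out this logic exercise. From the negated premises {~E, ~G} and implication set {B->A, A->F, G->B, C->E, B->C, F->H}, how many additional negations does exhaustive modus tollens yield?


Initial negated facts: {~E, ~G}
Apply modus tollens to closure:
  ~E and C->E  =>  ~C
  ~C and B->C  =>  ~B
Final negated: {~B, ~C, ~E, ~G}
New negations: {~B, ~C}
Count = 2

2


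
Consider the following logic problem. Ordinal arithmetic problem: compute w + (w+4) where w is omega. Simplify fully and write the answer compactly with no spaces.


Compute w + (w+4).
Ordinal + is associative but NOT commutative; for finite n>0, n + w = w but w + n stays w+n.
w + (w+4) = (w+w) + 4 = w*2+4.
Result = w*2+4

w*2+4


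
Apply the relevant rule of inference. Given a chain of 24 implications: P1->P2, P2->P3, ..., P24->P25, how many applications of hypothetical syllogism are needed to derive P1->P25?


With 24 implications in a chain connecting 25 propositions:
P1->P2, P2->P3, ..., P24->P25
Steps needed = (number of implications) - 1 = 24 - 1 = 23

23


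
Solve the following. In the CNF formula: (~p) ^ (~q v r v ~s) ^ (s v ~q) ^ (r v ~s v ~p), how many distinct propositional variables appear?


Identify each variable that appears in the formula.
Variables found: p, q, r, s
Count = 4

4


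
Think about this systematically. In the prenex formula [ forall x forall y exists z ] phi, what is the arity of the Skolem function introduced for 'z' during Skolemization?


Quantifier prefix: forall x forall y exists z
'z' is existentially quantified at position 3.
Universal variables preceding it: x, y
Skolem function arity = 2

2


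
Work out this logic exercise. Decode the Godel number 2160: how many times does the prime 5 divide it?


Factorize 2160 by dividing by 5 repeatedly.
Division steps: 5 divides 2160 exactly 1 time(s).
Exponent of 5 = 1

1


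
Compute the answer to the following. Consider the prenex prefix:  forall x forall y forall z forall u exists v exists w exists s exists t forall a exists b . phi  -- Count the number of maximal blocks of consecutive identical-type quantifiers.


Quantifier-type sequence: A A A A E E E E A E  (A=forall, E=exists)
Group into maximal same-type runs:
  Ax4 | Ex4 | Ax1 | Ex1
Number of blocks = 4

4


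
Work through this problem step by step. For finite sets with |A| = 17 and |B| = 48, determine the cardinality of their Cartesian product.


The Cartesian product A x B contains all ordered pairs (a, b).
|A x B| = |A| * |B| = 17 * 48 = 816

816


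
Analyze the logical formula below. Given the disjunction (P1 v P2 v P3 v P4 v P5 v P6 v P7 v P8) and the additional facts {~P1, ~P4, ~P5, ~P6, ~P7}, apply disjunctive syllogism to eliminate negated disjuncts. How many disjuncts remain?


Original disjuncts (8): P1, P2, P3, P4, P5, P6, P7, P8
Negated (eliminate): ~P1, ~P4, ~P5, ~P6, ~P7
Remaining disjuncts: P2, P3, P8
Count = 8 - 5 = 3

3


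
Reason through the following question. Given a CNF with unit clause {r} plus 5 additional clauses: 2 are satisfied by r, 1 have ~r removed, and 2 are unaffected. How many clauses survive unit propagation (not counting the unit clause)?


Satisfied (removed): 2
Shortened (remain): 1
Unchanged (remain): 2
Remaining = 1 + 2 = 3

3


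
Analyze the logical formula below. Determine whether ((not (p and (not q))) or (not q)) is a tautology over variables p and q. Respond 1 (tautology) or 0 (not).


Check all 4 assignments:
p=0, q=0: 1
p=0, q=1: 1
p=1, q=0: 1
p=1, q=1: 1
Satisfying count = 4/4.
Tautology iff count = 4: yes.

1


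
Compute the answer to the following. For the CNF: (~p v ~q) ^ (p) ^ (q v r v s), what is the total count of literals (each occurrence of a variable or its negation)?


Counting literals in each clause:
Clause 1: 2 literal(s)
Clause 2: 1 literal(s)
Clause 3: 3 literal(s)
Total = 6

6


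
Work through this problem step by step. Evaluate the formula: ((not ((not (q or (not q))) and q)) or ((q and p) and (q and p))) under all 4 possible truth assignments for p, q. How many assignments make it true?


Check all 4 assignments:
p=0, q=0: 1
p=0, q=1: 1
p=1, q=0: 1
p=1, q=1: 1
Count of True = 4

4


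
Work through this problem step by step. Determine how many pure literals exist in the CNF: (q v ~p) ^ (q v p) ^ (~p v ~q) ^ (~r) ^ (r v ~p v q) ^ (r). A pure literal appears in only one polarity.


Check each variable for pure literal status:
p: mixed (not pure)
q: mixed (not pure)
r: mixed (not pure)
Pure literal count = 0

0


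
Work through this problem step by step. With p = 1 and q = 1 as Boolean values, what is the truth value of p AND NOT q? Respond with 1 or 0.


p = 1, q = 1
Operation: p AND NOT q
Evaluate: 1 AND NOT 1 = 0

0


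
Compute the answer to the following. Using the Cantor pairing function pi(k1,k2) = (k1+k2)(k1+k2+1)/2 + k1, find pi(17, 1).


k1 + k2 = 18
(k1+k2)(k1+k2+1)/2 = 18 * 19 / 2 = 171
pi = 171 + 17 = 188

188


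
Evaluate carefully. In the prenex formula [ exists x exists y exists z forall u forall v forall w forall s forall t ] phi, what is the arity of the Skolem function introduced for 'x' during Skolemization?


Quantifier prefix: exists x exists y exists z forall u forall v forall w forall s forall t
'x' is existentially quantified at position 1.
No universal quantifiers precede it.
Skolem function arity = 0 (a Skolem constant)

0


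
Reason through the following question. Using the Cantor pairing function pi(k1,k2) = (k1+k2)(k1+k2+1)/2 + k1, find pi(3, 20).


k1 + k2 = 23
(k1+k2)(k1+k2+1)/2 = 23 * 24 / 2 = 276
pi = 276 + 3 = 279

279


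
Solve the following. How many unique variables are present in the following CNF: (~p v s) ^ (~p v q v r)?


Identify each variable that appears in the formula.
Variables found: p, q, r, s
Count = 4

4


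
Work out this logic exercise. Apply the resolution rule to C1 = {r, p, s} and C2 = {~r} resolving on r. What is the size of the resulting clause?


Remove r from C1 and ~r from C2.
C1 remainder: {p, s}
C2 remainder: {}
Union (resolvent): {p, s}
Resolvent has 2 literal(s).

2


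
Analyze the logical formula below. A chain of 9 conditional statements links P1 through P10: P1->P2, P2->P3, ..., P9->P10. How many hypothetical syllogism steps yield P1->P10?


With 9 implications in a chain connecting 10 propositions:
P1->P2, P2->P3, ..., P9->P10
Steps needed = (number of implications) - 1 = 9 - 1 = 8

8


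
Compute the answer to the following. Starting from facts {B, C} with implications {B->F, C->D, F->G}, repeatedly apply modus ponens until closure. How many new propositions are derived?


Initial facts: {B, C}
Apply modus ponens to closure:
  B and B->F  =>  F
  C and C->D  =>  D
  F and F->G  =>  G
Final known: {B, C, D, F, G}
New propositions: {D, F, G}
Count = 3

3


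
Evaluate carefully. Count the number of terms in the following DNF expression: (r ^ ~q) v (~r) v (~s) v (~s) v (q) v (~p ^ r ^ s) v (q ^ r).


A DNF formula is a disjunction of terms (conjunctions).
Terms are separated by v.
Counting the disjuncts: 7 terms.

7


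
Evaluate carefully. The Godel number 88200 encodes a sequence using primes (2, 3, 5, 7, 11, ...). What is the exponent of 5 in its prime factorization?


Factorize 88200 by dividing by 5 repeatedly.
Division steps: 5 divides 88200 exactly 2 time(s).
Exponent of 5 = 2

2


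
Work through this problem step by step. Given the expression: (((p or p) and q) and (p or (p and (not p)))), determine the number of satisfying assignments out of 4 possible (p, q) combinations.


Check all 4 assignments:
p=0, q=0: 0
p=0, q=1: 0
p=1, q=0: 0
p=1, q=1: 1
Count of True = 1

1


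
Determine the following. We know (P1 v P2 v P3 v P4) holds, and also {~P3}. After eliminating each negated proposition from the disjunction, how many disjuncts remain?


Original disjuncts (4): P1, P2, P3, P4
Negated (eliminate): ~P3
Remaining disjuncts: P1, P2, P4
Count = 4 - 1 = 3

3


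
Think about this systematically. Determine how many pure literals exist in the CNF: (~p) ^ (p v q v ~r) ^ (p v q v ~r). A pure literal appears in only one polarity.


Check each variable for pure literal status:
p: mixed (not pure)
q: pure positive
r: pure negative
Pure literal count = 2

2


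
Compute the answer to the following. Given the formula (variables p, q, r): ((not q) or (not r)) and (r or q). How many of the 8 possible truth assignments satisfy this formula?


Evaluate all 8 assignments for p, q, r:
p=0, q=0, r=0: 0
p=0, q=0, r=1: 1
p=0, q=1, r=0: 1
p=0, q=1, r=1: 0
p=1, q=0, r=0: 0
p=1, q=0, r=1: 1
p=1, q=1, r=0: 1
p=1, q=1, r=1: 0
Satisfying count = 4

4


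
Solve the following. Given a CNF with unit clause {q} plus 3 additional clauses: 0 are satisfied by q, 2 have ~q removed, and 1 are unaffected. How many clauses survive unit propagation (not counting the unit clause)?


Satisfied (removed): 0
Shortened (remain): 2
Unchanged (remain): 1
Remaining = 2 + 1 = 3

3


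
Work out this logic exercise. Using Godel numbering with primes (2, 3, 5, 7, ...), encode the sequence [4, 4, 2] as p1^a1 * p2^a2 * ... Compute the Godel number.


Encode each element as an exponent of the corresponding prime:
  2^4 = 16
  3^4 = 81
  5^2 = 25
Product = 16 * 81 * 25 = 32400

32400


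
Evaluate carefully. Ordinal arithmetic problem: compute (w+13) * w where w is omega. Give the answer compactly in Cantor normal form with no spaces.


Compute (w+13) * w.
Ordinal * is associative and left-distributive over +, but NOT commutative; for finite n>1, n*w = w but w*n stays w*n.
(w+13) * w = sup{(w+13)*k : k<w} = sup{w*k+13} = w^2 (the +13 tail is absorbed in the limit).
Result = w^2

w^2


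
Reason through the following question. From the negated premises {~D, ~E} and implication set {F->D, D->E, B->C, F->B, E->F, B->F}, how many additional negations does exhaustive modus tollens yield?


Initial negated facts: {~D, ~E}
Apply modus tollens to closure:
  ~D and F->D  =>  ~F
  ~F and B->F  =>  ~B
Final negated: {~B, ~D, ~E, ~F}
New negations: {~B, ~F}
Count = 2

2


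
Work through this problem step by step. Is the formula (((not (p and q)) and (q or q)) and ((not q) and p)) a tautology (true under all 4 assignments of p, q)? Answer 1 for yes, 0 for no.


Check all 4 assignments:
p=0, q=0: 0
p=0, q=1: 0
p=1, q=0: 0
p=1, q=1: 0
Satisfying count = 0/4.
Tautology iff count = 4: no.

0


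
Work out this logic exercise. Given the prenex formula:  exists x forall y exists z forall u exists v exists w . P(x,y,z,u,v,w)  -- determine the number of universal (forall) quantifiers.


Quantifier prefix: exists x forall y exists z forall u exists v exists w
Mark each quantifier type:
  E U E U E E
Universal count = 2, Existential count = 4
Asked for universal (forall) quantifiers: 2

2


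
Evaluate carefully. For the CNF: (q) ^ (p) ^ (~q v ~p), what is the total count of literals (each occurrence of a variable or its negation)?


Counting literals in each clause:
Clause 1: 1 literal(s)
Clause 2: 1 literal(s)
Clause 3: 2 literal(s)
Total = 4

4


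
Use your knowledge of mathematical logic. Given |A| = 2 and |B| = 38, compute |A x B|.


The Cartesian product A x B contains all ordered pairs (a, b).
|A x B| = |A| * |B| = 2 * 38 = 76

76


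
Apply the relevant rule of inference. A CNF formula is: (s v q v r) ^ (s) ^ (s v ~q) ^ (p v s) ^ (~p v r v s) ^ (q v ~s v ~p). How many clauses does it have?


A CNF formula is a conjunction of clauses.
Clauses are separated by ^.
Counting the conjuncts: 6 clauses.

6


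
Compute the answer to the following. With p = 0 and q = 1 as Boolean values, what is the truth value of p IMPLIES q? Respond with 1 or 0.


p = 0, q = 1
Operation: p IMPLIES q
Evaluate: 0 IMPLIES 1 = 1

1


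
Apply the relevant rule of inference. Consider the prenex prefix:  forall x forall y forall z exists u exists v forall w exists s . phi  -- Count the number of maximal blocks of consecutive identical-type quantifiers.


Quantifier-type sequence: A A A E E A E  (A=forall, E=exists)
Group into maximal same-type runs:
  Ax3 | Ex2 | Ax1 | Ex1
Number of blocks = 4

4


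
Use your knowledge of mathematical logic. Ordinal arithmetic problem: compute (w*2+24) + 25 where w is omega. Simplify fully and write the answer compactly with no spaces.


Compute (w*2+24) + 25.
Ordinal + is associative but NOT commutative; for finite n>0, n + w = w but w + n stays w+n.
By associativity: (w*2+24) + 25 = w*2 + (24+25) = w*2+49.
Result = w*2+49

w*2+49


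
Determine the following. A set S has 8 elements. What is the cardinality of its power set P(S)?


The power set of a set with n elements has 2^n elements.
|P(S)| = 2^8 = 256

256


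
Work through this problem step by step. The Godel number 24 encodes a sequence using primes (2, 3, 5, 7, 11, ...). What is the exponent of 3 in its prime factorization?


Factorize 24 by dividing by 3 repeatedly.
Division steps: 3 divides 24 exactly 1 time(s).
Exponent of 3 = 1

1


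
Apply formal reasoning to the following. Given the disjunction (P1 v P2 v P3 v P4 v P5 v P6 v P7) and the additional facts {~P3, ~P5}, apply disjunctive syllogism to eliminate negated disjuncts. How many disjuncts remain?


Original disjuncts (7): P1, P2, P3, P4, P5, P6, P7
Negated (eliminate): ~P3, ~P5
Remaining disjuncts: P1, P2, P4, P6, P7
Count = 7 - 2 = 5

5


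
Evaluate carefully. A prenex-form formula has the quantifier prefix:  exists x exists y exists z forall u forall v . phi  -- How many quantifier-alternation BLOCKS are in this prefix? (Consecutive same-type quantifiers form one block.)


Quantifier-type sequence: E E E A A  (A=forall, E=exists)
Group into maximal same-type runs:
  Ex3 | Ax2
Number of blocks = 2

2


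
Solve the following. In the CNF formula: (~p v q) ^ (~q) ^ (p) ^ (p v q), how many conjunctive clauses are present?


A CNF formula is a conjunction of clauses.
Clauses are separated by ^.
Counting the conjuncts: 4 clauses.

4


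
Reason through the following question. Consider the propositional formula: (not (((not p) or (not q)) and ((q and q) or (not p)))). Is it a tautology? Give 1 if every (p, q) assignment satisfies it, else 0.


Check all 4 assignments:
p=0, q=0: 0
p=0, q=1: 0
p=1, q=0: 1
p=1, q=1: 1
Satisfying count = 2/4.
Tautology iff count = 4: no.

0


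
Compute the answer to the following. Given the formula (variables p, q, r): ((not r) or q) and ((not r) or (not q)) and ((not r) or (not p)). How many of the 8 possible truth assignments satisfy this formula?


Evaluate all 8 assignments for p, q, r:
p=0, q=0, r=0: 1
p=0, q=0, r=1: 0
p=0, q=1, r=0: 1
p=0, q=1, r=1: 0
p=1, q=0, r=0: 1
p=1, q=0, r=1: 0
p=1, q=1, r=0: 1
p=1, q=1, r=1: 0
Satisfying count = 4

4


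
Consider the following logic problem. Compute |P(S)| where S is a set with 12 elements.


The power set of a set with n elements has 2^n elements.
|P(S)| = 2^12 = 4096

4096


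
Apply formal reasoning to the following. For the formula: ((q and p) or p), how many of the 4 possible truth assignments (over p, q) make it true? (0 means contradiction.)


Check all 4 assignments:
p=0, q=0: 0
p=0, q=1: 0
p=1, q=0: 1
p=1, q=1: 1
Count of True = 2

2


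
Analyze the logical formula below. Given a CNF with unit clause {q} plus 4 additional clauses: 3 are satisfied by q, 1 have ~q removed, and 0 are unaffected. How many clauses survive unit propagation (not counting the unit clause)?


Satisfied (removed): 3
Shortened (remain): 1
Unchanged (remain): 0
Remaining = 1 + 0 = 1

1


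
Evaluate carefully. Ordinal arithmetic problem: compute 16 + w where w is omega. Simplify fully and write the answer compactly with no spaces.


Compute 16 + w.
Ordinal + is associative but NOT commutative; for finite n>0, n + w = w but w + n stays w+n.
Any finite left addend is absorbed by w on the right: 16 + w = w.
Result = w

w


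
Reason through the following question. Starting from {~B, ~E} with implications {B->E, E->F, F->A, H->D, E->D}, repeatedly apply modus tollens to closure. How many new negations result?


Initial negated facts: {~B, ~E}
Apply modus tollens to closure:
  (no implication fires)
Final negated: {~B, ~E}
New negations: {(none)}
Count = 0

0


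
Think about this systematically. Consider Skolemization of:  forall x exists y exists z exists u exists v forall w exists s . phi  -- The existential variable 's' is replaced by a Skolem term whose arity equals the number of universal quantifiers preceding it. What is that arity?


Quantifier prefix: forall x exists y exists z exists u exists v forall w exists s
's' is existentially quantified at position 7.
Universal variables preceding it: x, w
Skolem function arity = 2

2


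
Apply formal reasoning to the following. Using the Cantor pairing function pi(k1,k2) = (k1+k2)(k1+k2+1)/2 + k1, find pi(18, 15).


k1 + k2 = 33
(k1+k2)(k1+k2+1)/2 = 33 * 34 / 2 = 561
pi = 561 + 18 = 579

579


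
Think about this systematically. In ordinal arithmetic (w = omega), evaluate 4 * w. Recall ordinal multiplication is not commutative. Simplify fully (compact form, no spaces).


Compute 4 * w.
Ordinal * is associative and left-distributive over +, but NOT commutative; for finite n>1, n*w = w but w*n stays w*n.
For finite n>0, n * w = sup{n*k : k<w} = w. So 4 * w = w.
Result = w

w


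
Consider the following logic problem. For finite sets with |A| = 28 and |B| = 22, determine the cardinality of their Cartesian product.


The Cartesian product A x B contains all ordered pairs (a, b).
|A x B| = |A| * |B| = 28 * 22 = 616

616


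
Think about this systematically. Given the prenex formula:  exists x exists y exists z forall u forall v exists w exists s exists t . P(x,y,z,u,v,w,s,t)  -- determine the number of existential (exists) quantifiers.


Quantifier prefix: exists x exists y exists z forall u forall v exists w exists s exists t
Mark each quantifier type:
  E E E U U E E E
Universal count = 2, Existential count = 6
Asked for existential (exists) quantifiers: 6

6


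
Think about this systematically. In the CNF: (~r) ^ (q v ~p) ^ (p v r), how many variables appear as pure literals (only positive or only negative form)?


Check each variable for pure literal status:
p: mixed (not pure)
q: pure positive
r: mixed (not pure)
Pure literal count = 1

1


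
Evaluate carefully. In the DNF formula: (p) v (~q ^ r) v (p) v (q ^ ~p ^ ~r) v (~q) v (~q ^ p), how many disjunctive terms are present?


A DNF formula is a disjunction of terms (conjunctions).
Terms are separated by v.
Counting the disjuncts: 6 terms.

6


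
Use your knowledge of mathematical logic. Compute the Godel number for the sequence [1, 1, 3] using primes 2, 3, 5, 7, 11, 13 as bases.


Encode each element as an exponent of the corresponding prime:
  2^1 = 2
  3^1 = 3
  5^3 = 125
Product = 2 * 3 * 125 = 750

750


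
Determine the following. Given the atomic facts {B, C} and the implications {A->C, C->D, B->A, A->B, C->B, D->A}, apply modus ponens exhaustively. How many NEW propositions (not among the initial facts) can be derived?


Initial facts: {B, C}
Apply modus ponens to closure:
  C and C->D  =>  D
  B and B->A  =>  A
Final known: {A, B, C, D}
New propositions: {A, D}
Count = 2

2


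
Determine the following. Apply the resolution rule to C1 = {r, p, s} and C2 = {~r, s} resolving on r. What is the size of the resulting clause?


Remove r from C1 and ~r from C2.
C1 remainder: {p, s}
C2 remainder: {s}
Union (resolvent): {p, s}
Resolvent has 2 literal(s).

2


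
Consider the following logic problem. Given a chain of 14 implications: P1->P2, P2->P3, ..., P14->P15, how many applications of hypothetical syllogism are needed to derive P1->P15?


With 14 implications in a chain connecting 15 propositions:
P1->P2, P2->P3, ..., P14->P15
Steps needed = (number of implications) - 1 = 14 - 1 = 13

13


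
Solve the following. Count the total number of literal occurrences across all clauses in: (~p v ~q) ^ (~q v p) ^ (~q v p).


Counting literals in each clause:
Clause 1: 2 literal(s)
Clause 2: 2 literal(s)
Clause 3: 2 literal(s)
Total = 6

6


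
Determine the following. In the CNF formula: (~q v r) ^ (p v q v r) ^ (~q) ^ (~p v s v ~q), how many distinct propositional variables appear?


Identify each variable that appears in the formula.
Variables found: p, q, r, s
Count = 4

4


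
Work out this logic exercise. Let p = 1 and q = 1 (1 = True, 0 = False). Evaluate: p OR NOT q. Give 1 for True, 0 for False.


p = 1, q = 1
Operation: p OR NOT q
Evaluate: 1 OR NOT 1 = 1

1


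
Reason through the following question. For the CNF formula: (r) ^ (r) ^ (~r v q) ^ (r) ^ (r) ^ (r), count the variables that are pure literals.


Check each variable for pure literal status:
p: absent (not pure)
q: pure positive
r: mixed (not pure)
Pure literal count = 1

1


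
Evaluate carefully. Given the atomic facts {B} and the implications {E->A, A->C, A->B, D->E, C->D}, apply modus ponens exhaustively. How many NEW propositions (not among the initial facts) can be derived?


Initial facts: {B}
Apply modus ponens to closure:
  (no implication fires)
Final known: {B}
New propositions: {(none)}
Count = 0

0


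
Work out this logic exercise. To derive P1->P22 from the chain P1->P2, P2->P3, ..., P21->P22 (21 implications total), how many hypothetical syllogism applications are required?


With 21 implications in a chain connecting 22 propositions:
P1->P2, P2->P3, ..., P21->P22
Steps needed = (number of implications) - 1 = 21 - 1 = 20

20


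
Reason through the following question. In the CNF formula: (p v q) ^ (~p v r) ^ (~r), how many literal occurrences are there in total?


Counting literals in each clause:
Clause 1: 2 literal(s)
Clause 2: 2 literal(s)
Clause 3: 1 literal(s)
Total = 5

5
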